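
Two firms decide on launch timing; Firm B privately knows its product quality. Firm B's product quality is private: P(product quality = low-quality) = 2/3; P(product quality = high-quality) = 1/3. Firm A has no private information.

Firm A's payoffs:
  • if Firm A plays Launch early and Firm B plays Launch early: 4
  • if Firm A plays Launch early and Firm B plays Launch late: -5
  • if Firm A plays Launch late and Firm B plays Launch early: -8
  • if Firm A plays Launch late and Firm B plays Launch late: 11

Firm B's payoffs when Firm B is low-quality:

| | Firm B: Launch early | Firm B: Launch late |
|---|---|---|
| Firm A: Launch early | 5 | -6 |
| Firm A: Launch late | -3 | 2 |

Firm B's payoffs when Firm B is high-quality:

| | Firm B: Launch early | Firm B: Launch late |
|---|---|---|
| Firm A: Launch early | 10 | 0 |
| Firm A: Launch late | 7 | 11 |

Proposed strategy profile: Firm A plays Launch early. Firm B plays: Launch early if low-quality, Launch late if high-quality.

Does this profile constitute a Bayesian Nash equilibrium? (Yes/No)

No

Firm A plays Launch early: E[Launch early] = 2/3·(4) + 1/3·(-5) = 1; E[Launch late] = -5/3. Best-responding. ✓
Firm B (product quality low-quality), facing Launch early: Launch early gives 5, Launch late gives -6. Proposed Launch early is best. ✓
Firm B (product quality high-quality), facing Launch early: Launch early gives 10, Launch late gives 0. Proposed Launch late is not best — profitable deviation exists. ✗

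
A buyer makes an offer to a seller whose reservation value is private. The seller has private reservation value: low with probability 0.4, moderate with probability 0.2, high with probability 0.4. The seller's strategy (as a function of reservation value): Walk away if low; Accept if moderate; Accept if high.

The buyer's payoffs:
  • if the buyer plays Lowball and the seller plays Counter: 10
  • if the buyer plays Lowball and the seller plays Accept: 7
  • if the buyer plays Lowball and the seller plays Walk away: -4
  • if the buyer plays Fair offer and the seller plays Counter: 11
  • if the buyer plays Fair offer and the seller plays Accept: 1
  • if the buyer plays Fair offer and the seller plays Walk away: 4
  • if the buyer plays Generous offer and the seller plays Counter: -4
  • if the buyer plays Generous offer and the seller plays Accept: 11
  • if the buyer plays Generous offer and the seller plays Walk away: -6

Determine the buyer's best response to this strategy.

Generous offer

Compute the buyer's expected payoff for each action, taking the expectation over the seller's type.
E[Lowball] = 0.4·(-4) + 0.2·(7) + 0.4·(7) = 2.6
E[Fair offer] = 0.4·(4) + 0.2·(1) + 0.4·(1) = 2.2
E[Generous offer] = 0.4·(-6) + 0.2·(11) + 0.4·(11) = 4.2
Best response: Generous offer (4.2 is the largest).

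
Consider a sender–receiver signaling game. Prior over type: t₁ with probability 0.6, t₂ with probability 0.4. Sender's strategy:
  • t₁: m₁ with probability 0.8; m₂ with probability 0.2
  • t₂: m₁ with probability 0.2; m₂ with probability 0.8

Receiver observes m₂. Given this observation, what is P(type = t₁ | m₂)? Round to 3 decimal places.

Apply Bayes' rule using the sender's strategy as the likelihood.
P(m₂) = 0.6·0.2 + 0.4·0.8 = 0.44
P(t₁ | m₂) = (0.6·0.2) / 0.44 = 0.12 / 0.44 = 0.272727

0.273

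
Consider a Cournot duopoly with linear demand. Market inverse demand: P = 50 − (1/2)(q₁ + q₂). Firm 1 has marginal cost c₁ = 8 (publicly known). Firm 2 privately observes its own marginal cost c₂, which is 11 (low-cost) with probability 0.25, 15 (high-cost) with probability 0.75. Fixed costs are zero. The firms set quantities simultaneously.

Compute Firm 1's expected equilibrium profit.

Type-c best response for Firm 2: q₂(c) = (50 − c) − q₁/2.
Firm 1 maximizes expected profit; its first-order condition is 50 − q₁ − (1/2)E[q₂] − 8 = 0.
Substituting E[q₂] and solving: E[c₂] = 14, so q₁ = (50 − 2·8 + 14)/(3/2) = 32.
E[P] = 50 − (1/2)·(q₁ + E[q₂]) = 24; Firm 1's expected profit = (E[P] − 8)·q₁ = (24 − 8)·32 = 512.

512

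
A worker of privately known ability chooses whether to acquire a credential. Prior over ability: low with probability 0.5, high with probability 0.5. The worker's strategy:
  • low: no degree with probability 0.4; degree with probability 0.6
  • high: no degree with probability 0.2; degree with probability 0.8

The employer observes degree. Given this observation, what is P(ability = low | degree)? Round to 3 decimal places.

P(degree) = 0.5·0.6 + 0.5·0.8 = 0.7
P(low | degree) = (0.5·0.6) / 0.7 = 0.3 / 0.7 = 0.428571

0.429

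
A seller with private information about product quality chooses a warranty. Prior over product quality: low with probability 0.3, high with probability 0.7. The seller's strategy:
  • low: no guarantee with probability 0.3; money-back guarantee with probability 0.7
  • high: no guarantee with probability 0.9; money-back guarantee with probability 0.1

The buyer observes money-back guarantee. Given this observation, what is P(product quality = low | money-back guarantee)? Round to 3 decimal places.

0.750

P(money-back guarantee) = 0.3·0.7 + 0.7·0.1 = 0.28
P(low | money-back guarantee) = (0.3·0.7) / 0.28 = 0.21 / 0.28 = 0.75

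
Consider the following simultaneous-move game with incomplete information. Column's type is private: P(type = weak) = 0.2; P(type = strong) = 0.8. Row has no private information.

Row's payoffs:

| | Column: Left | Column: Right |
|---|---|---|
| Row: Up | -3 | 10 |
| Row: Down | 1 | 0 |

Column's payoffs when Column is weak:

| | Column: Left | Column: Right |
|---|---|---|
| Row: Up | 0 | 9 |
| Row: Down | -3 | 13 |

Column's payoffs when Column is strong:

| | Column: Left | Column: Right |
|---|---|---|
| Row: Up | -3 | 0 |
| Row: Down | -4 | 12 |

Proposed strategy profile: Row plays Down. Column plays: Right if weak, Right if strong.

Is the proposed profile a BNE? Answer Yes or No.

No

A profile is a BNE iff every type of every player is best-responding given beliefs about the other side.
Row plays Down: E[Down] = 0.2·(0) + 0.8·(0) = 0; E[Up] = 10. Not best-responding. ✗
Column (type weak), facing Down: Left gives -3, Right gives 13. Proposed Right is best. ✓
Column (type strong), facing Down: Left gives -4, Right gives 12. Proposed Right is best. ✓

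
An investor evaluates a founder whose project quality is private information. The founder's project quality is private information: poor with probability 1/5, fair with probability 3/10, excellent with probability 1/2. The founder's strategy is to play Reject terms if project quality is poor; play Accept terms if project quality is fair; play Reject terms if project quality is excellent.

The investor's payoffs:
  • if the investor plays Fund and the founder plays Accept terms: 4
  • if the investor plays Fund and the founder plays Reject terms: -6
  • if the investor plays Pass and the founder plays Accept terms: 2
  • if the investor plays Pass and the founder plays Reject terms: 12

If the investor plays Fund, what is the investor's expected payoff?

E[Fund] = 1/5·(-6) + 3/10·4 + 1/2·(-6) = (-6/5) + 6/5 + (-3) = -3

-3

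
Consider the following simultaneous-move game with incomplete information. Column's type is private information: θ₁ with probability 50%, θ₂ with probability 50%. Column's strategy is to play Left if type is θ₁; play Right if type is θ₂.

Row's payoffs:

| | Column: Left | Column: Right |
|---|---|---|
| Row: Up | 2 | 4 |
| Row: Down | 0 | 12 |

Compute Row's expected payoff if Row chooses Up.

E[Up] = 0.5·2 + 0.5·4 = 1 + 2 = 3

3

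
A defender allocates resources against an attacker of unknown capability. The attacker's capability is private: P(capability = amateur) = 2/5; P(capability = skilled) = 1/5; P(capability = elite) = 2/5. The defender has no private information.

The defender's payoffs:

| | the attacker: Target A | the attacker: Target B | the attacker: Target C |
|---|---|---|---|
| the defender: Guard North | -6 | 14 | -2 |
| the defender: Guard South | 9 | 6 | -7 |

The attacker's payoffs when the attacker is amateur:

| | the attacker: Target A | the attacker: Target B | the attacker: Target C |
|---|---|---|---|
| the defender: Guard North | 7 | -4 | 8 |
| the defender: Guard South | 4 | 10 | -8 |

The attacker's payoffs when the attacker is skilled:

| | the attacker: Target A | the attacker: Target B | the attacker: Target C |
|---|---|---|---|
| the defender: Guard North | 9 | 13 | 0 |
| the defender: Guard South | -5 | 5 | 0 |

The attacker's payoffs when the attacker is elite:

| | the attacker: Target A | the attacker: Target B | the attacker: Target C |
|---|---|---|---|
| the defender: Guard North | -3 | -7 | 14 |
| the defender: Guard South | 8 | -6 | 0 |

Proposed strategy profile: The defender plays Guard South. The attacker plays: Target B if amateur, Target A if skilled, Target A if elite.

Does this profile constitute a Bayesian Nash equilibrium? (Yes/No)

No

The defender plays Guard South: E[Guard South] = 2/5·(6) + 1/5·(9) + 2/5·(9) = 39/5; E[Guard North] = 2. Best-responding. ✓
The attacker (capability amateur), facing Guard South: Target A gives 4, Target B gives 10, Target C gives -8. Proposed Target B is best. ✓
The attacker (capability skilled), facing Guard South: Target A gives -5, Target B gives 5, Target C gives 0. Proposed Target A is not best — profitable deviation exists. ✗
The attacker (capability elite), facing Guard South: Target A gives 8, Target B gives -6, Target C gives 0. Proposed Target A is best. ✓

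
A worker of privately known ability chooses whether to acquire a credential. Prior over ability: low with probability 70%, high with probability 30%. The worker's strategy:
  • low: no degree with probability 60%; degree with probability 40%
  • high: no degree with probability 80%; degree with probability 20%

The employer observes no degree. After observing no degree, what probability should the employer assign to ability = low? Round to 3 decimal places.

0.636

P(no degree) = 0.7·0.6 + 0.3·0.8 = 0.66
P(low | no degree) = (0.7·0.6) / 0.66 = 0.42 / 0.66 = 0.636364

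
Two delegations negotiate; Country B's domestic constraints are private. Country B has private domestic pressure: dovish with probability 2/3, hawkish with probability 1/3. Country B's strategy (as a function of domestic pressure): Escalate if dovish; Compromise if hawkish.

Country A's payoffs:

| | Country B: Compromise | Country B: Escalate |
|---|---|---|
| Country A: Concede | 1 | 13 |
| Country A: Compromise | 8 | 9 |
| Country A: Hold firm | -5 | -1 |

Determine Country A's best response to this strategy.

E[Concede] = 2/3·(13) + 1/3·(1) = 9
E[Compromise] = 2/3·(9) + 1/3·(8) = 26/3
E[Hold firm] = 2/3·(-1) + 1/3·(-5) = -7/3
Best response: Concede (9 is the largest).

Concede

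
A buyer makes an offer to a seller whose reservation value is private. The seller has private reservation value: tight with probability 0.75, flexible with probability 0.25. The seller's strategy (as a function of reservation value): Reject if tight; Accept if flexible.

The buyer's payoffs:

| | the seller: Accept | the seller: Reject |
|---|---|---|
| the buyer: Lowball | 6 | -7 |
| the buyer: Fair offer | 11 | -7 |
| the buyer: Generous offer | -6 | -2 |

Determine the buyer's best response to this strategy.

Fair offer

E[Lowball] = 0.75·(-7) + 0.25·(6) = -3.75
E[Fair offer] = 0.75·(-7) + 0.25·(11) = -2.5
E[Generous offer] = 0.75·(-2) + 0.25·(-6) = -3
Best response: Fair offer (-2.5 is the largest).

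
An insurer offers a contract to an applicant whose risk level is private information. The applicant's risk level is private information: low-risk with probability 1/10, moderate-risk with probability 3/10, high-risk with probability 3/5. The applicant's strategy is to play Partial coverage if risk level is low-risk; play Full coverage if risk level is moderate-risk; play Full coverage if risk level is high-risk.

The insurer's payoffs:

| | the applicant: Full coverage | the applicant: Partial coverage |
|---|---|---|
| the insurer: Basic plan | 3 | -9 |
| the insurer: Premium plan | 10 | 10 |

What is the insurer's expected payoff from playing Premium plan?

10

E[Premium plan] = 1/10·10 + 3/10·10 + 3/5·10 = 1 + 3 + 6 = 10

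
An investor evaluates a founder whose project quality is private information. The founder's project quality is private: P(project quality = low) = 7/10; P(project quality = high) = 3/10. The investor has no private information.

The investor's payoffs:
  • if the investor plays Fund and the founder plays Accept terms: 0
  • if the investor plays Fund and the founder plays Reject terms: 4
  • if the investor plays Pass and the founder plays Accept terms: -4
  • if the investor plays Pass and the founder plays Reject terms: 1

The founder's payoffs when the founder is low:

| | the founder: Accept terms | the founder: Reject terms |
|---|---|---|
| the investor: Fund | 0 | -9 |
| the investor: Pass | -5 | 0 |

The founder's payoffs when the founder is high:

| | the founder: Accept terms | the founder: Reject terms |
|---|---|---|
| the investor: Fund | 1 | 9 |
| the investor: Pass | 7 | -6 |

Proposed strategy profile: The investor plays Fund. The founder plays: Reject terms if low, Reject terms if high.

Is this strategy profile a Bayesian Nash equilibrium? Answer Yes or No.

No

The investor plays Fund: E[Fund] = 7/10·(4) + 3/10·(4) = 4; E[Pass] = 1. Best-responding. ✓
The founder (project quality low), facing Fund: Accept terms gives 0, Reject terms gives -9. Proposed Reject terms is not best — profitable deviation exists. ✗
The founder (project quality high), facing Fund: Accept terms gives 1, Reject terms gives 9. Proposed Reject terms is best. ✓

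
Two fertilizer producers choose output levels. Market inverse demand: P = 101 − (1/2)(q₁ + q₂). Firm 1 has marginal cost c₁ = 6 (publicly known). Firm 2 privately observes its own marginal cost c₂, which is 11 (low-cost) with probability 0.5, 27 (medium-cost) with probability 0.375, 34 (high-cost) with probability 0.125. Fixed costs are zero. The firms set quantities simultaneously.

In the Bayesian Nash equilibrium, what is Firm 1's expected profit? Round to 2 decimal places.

Firm 2 with cost c maximizes (101 − (1/2)(q₁+q₂) − c)·q₂, giving q₂(c) = (101 − c − (1/2)q₁).
E[c₂] = 0.5·11 + 0.375·27 + 0.125·34 = 19.875
Firm 1's FOC against E[q₂] yields q₁ = (101 − 2·6 + E[c₂])/(3/2) = (101 − 12 + 19.875)/(3/2) = 72.5833.
E[P] = 101 − (1/2)·(q₁ + E[q₂]) = 42.2917; Firm 1's expected profit = (E[P] − 6)·q₁ = (42.2917 − 6)·72.5833 = 2634.17.

2634.17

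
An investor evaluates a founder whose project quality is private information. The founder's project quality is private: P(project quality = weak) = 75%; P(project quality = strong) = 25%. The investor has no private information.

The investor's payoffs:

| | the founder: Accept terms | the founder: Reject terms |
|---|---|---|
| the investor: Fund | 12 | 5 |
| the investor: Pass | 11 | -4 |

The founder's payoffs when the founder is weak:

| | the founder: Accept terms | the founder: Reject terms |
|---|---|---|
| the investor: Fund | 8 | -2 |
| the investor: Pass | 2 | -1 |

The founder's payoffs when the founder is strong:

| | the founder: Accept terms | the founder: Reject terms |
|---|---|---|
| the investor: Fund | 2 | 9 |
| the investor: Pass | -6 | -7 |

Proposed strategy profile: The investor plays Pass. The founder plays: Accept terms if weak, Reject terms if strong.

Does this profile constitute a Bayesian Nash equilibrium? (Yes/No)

No

The investor plays Pass: E[Pass] = 0.75·(11) + 0.25·(-4) = 7.25; E[Fund] = 10.25. Not best-responding. ✗
The founder (project quality weak), facing Pass: Accept terms gives 2, Reject terms gives -1. Proposed Accept terms is best. ✓
The founder (project quality strong), facing Pass: Accept terms gives -6, Reject terms gives -7. Proposed Reject terms is not best — profitable deviation exists. ✗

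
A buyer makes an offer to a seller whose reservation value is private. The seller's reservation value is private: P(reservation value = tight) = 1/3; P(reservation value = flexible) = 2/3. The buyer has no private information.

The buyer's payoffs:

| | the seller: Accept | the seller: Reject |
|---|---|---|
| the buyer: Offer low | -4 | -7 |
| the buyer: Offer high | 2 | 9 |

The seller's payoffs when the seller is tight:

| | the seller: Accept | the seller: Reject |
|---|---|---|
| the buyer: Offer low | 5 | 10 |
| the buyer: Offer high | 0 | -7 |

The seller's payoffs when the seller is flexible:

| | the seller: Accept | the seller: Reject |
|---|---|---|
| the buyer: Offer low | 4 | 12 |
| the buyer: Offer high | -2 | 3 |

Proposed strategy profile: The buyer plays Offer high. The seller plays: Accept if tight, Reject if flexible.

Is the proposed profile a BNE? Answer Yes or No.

The buyer plays Offer high: E[Offer high] = 1/3·(2) + 2/3·(9) = 20/3; E[Offer low] = -6. Best-responding. ✓
The seller (reservation value tight), facing Offer high: Accept gives 0, Reject gives -7. Proposed Accept is best. ✓
The seller (reservation value flexible), facing Offer high: Accept gives -2, Reject gives 3. Proposed Reject is best. ✓

Yes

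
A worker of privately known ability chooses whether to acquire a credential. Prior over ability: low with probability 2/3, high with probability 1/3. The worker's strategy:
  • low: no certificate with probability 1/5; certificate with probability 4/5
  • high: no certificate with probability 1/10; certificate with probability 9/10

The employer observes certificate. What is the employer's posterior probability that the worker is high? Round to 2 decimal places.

P(certificate) = (2/3)·(4/5) + (1/3)·(9/10) = 5/6
P(high | certificate) = ((1/3)·(9/10)) / (5/6) = (3/10) / (5/6) = 9/25

0.36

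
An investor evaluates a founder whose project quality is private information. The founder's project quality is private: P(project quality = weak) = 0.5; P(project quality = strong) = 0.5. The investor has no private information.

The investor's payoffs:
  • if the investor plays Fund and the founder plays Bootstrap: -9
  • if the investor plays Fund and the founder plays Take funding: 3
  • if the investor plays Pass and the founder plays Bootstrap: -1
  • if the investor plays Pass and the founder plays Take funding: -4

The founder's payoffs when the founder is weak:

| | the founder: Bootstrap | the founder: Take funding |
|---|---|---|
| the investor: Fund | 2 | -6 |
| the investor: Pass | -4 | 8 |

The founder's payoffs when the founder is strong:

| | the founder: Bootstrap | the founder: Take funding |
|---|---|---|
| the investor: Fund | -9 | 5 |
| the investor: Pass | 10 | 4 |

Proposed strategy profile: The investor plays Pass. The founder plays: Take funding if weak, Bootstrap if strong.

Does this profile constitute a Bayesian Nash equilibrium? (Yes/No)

Yes

A profile is a BNE iff every type of every player is best-responding given beliefs about the other side.
The investor plays Pass: E[Pass] = 0.5·(-4) + 0.5·(-1) = -2.5; E[Fund] = -3. Best-responding. ✓
The founder (project quality weak), facing Pass: Bootstrap gives -4, Take funding gives 8. Proposed Take funding is best. ✓
The founder (project quality strong), facing Pass: Bootstrap gives 10, Take funding gives 4. Proposed Bootstrap is best. ✓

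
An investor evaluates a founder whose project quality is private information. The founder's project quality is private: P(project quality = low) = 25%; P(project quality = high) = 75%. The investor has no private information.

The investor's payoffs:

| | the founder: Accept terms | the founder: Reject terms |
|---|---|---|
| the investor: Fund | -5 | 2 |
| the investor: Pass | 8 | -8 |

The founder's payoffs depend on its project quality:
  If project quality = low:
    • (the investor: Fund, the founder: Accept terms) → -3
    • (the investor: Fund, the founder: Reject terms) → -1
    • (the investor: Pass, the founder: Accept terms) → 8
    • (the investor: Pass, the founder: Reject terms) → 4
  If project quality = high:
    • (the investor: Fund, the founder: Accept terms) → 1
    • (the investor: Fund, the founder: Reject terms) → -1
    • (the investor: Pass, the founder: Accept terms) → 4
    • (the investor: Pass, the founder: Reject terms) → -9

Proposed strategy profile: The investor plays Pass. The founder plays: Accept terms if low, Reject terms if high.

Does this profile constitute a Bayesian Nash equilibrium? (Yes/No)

No

The investor plays Pass: E[Pass] = 0.25·(8) + 0.75·(-8) = -4; E[Fund] = 0.25. Not best-responding. ✗
The founder (project quality low), facing Pass: Accept terms gives 8, Reject terms gives 4. Proposed Accept terms is best. ✓
The founder (project quality high), facing Pass: Accept terms gives 4, Reject terms gives -9. Proposed Reject terms is not best — profitable deviation exists. ✗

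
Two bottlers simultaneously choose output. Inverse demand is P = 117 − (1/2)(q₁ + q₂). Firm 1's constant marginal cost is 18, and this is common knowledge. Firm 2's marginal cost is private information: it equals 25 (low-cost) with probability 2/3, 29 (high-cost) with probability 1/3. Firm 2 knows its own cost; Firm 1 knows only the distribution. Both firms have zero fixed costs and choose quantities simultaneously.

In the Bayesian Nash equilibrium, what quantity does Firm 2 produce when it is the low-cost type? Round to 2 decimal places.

56.22

Firm 2 with cost c maximizes (117 − (1/2)(q₁+q₂) − c)·q₂, giving q₂(c) = (117 − c − (1/2)q₁).
E[c₂] = 2/3·25 + 1/3·29 = 26.3333
Firm 1's FOC against E[q₂] yields q₁ = (117 − 2·18 + E[c₂])/(3/2) = (117 − 36 + 26.3333)/(3/2) = 71.5556.
q₂(low-cost) = (117 − 25 − (1/2)·71.5556) = 56.2222.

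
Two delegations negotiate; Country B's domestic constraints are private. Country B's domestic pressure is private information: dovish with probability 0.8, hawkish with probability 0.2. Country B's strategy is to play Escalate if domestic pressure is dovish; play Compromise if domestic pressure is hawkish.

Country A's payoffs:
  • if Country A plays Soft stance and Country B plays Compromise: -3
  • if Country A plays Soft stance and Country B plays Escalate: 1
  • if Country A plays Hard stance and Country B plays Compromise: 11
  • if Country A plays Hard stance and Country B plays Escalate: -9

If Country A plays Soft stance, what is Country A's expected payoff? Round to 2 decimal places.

0.20

E[Soft stance] = 0.8·1 + 0.2·(-3) = 0.8 + (-0.6) = 0.2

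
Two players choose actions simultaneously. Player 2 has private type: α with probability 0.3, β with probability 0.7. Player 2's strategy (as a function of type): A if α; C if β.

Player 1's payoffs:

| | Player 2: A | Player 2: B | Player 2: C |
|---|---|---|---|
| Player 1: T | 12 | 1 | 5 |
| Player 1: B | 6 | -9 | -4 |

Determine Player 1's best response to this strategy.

T

E[T] = 0.3·(12) + 0.7·(5) = 7.1
E[B] = 0.3·(6) + 0.7·(-4) = -1
Best response: T (7.1 is the largest).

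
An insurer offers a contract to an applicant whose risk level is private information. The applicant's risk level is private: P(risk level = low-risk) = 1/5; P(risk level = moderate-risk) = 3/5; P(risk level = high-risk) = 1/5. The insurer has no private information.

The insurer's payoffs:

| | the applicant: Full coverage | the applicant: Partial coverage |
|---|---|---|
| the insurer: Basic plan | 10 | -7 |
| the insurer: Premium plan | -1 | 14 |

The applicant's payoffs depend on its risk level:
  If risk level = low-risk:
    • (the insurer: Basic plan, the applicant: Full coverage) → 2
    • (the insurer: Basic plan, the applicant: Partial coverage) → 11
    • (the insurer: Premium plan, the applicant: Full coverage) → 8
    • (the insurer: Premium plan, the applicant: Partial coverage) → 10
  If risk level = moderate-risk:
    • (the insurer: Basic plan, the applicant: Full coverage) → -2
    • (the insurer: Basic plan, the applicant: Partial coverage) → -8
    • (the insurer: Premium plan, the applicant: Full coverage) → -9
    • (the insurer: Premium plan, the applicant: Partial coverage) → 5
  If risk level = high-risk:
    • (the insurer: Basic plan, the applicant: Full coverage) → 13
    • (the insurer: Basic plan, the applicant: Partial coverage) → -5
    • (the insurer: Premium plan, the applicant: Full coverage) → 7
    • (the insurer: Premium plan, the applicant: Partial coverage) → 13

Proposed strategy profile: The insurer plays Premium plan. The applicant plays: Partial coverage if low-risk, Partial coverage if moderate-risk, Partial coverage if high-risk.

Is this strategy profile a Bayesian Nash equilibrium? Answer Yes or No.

Yes

The insurer plays Premium plan: E[Premium plan] = 1/5·(14) + 3/5·(14) + 1/5·(14) = 14; E[Basic plan] = -7. Best-responding. ✓
The applicant (risk level low-risk), facing Premium plan: Full coverage gives 8, Partial coverage gives 10. Proposed Partial coverage is best. ✓
The applicant (risk level moderate-risk), facing Premium plan: Full coverage gives -9, Partial coverage gives 5. Proposed Partial coverage is best. ✓
The applicant (risk level high-risk), facing Premium plan: Full coverage gives 7, Partial coverage gives 13. Proposed Partial coverage is best. ✓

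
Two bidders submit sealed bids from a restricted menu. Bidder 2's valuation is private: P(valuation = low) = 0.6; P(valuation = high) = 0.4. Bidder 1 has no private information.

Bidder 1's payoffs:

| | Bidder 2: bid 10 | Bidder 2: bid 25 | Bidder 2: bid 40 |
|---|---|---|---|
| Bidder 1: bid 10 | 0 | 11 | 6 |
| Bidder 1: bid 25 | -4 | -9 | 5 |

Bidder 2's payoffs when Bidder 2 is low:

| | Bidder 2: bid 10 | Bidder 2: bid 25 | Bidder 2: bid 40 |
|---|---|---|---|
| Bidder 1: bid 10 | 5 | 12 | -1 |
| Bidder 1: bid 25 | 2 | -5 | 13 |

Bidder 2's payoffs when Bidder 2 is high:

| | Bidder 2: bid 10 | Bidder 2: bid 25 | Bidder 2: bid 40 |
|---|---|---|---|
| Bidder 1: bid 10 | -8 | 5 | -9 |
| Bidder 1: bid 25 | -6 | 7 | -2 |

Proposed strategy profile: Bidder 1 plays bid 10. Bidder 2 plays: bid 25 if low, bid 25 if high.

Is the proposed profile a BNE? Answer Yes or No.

A profile is a BNE iff every type of every player is best-responding given beliefs about the other side.
Bidder 1 plays bid 10: E[bid 10] = 0.6·(11) + 0.4·(11) = 11; E[bid 25] = -9. Best-responding. ✓
Bidder 2 (valuation low), facing bid 10: bid 10 gives 5, bid 25 gives 12, bid 40 gives -1. Proposed bid 25 is best. ✓
Bidder 2 (valuation high), facing bid 10: bid 10 gives -8, bid 25 gives 5, bid 40 gives -9. Proposed bid 25 is best. ✓

Yes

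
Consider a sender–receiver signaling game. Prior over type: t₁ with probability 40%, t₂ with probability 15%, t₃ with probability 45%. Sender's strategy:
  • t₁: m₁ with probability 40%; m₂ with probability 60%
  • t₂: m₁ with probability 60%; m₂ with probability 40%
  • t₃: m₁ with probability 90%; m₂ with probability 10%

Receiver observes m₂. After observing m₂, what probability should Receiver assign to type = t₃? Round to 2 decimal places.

P(m₂) = 0.4·0.6 + 0.15·0.4 + 0.45·0.1 = 0.345
P(t₃ | m₂) = (0.45·0.1) / 0.345 = 0.045 / 0.345 = 0.130435

0.13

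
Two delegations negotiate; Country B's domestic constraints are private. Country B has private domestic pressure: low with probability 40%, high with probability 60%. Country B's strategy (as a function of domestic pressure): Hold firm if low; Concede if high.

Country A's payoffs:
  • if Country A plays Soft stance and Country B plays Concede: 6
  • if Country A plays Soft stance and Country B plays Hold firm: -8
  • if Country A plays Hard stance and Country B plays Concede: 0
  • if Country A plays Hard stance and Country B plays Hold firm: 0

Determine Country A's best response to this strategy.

Compute Country A's expected payoff for each action, taking the expectation over Country B's type.
E[Soft stance] = 0.4·(-8) + 0.6·(6) = 0.4
E[Hard stance] = 0.4·(0) + 0.6·(0) = 0
Best response: Soft stance (0.4 is the largest).

Soft stance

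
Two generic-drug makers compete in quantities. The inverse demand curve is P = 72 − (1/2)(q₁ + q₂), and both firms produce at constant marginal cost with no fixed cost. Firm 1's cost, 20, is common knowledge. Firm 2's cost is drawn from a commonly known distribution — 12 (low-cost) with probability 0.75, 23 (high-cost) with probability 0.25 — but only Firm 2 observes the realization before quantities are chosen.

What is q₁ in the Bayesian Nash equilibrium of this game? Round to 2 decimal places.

Type-c best response for Firm 2: q₂(c) = (72 − c) − q₁/2.
Firm 1 maximizes expected profit; its first-order condition is 72 − q₁ − (1/2)E[q₂] − 20 = 0.
Substituting E[q₂] and solving: E[c₂] = 14.75, so q₁ = (72 − 2·20 + 14.75)/(3/2) = 31.1667.

31.17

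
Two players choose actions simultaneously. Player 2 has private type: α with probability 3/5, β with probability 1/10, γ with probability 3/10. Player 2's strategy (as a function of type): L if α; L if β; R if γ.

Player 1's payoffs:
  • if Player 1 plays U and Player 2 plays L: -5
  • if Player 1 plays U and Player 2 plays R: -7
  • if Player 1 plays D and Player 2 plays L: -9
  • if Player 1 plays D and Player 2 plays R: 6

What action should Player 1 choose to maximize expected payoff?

Compute Player 1's expected payoff for each action, taking the expectation over Player 2's type.
E[U] = 3/5·(-5) + 1/10·(-5) + 3/10·(-7) = -28/5
E[D] = 3/5·(-9) + 1/10·(-9) + 3/10·(6) = -9/2
Best response: D (-9/2 is the largest).

D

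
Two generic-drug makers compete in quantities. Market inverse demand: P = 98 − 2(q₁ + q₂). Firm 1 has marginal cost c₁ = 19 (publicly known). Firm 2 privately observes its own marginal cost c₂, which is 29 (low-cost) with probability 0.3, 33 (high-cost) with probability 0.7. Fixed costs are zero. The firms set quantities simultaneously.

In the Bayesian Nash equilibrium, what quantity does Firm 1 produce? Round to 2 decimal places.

15.30

Type-c best response for Firm 2: q₂(c) = (98 − c)/4 − q₁/2.
Firm 1 maximizes expected profit; its first-order condition is 98 − 4q₁ − 2E[q₂] − 19 = 0.
Substituting E[q₂] and solving: E[c₂] = 31.8, so q₁ = (98 − 2·19 + 31.8)/6 = 15.3.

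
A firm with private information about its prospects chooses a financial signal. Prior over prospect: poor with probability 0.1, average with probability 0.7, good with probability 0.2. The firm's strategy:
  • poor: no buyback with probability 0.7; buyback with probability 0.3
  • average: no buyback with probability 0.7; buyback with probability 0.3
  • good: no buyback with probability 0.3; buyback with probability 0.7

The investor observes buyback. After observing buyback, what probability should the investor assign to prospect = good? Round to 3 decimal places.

0.368

Apply Bayes' rule using the sender's strategy as the likelihood.
P(buyback) = 0.1·0.3 + 0.7·0.3 + 0.2·0.7 = 0.38
P(good | buyback) = (0.2·0.7) / 0.38 = 0.14 / 0.38 = 0.368421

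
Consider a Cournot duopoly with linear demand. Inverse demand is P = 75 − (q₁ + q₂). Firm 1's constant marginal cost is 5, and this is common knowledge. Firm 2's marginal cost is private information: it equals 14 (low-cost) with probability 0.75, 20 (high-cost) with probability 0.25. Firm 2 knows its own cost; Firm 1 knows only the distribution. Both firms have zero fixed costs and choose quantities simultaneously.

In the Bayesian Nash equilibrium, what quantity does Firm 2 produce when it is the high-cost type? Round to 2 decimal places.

14.08

Type-c best response for Firm 2: q₂(c) = (75 − c)/2 − q₁/2.
Firm 1 maximizes expected profit; its first-order condition is 75 − 2q₁ − E[q₂] − 5 = 0.
Substituting E[q₂] and solving: E[c₂] = 15.5, so q₁ = (75 − 2·5 + 15.5)/3 = 26.8333.
q₂(high-cost) = (75 − 20 − 26.8333)/2 = 14.0833.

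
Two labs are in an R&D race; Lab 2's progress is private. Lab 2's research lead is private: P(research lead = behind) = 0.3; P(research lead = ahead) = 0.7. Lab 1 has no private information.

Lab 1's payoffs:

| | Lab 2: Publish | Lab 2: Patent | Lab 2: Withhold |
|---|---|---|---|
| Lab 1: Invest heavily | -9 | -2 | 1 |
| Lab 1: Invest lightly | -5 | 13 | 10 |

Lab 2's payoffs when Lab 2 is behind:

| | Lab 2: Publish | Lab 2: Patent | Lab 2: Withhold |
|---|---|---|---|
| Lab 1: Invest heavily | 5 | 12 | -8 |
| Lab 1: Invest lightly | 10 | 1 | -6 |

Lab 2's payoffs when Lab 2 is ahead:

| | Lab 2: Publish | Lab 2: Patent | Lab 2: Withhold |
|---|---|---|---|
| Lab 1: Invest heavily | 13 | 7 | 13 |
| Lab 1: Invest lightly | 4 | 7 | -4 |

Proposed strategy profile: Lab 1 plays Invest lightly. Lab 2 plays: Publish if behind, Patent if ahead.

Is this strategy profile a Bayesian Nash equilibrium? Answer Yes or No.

Yes

Lab 1 plays Invest lightly: E[Invest lightly] = 0.3·(-5) + 0.7·(13) = 7.6; E[Invest heavily] = -4.1. Best-responding. ✓
Lab 2 (research lead behind), facing Invest lightly: Publish gives 10, Patent gives 1, Withhold gives -6. Proposed Publish is best. ✓
Lab 2 (research lead ahead), facing Invest lightly: Publish gives 4, Patent gives 7, Withhold gives -4. Proposed Patent is best. ✓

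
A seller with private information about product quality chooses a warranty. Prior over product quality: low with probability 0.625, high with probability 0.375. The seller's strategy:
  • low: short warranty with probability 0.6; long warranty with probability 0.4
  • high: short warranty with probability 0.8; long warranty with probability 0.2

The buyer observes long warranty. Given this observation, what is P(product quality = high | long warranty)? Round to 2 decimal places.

Apply Bayes' rule using the sender's strategy as the likelihood.
P(long warranty) = 0.625·0.4 + 0.375·0.2 = 0.325
P(high | long warranty) = (0.375·0.2) / 0.325 = 0.075 / 0.325 = 0.230769

0.23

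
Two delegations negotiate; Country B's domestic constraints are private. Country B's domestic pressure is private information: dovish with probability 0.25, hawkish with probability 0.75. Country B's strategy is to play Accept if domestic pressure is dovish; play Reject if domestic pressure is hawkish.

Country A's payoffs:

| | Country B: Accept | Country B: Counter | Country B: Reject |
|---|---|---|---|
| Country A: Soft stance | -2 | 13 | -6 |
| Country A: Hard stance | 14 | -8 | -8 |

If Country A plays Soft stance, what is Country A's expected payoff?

E[Soft stance] = 0.25·(-2) + 0.75·(-6) = (-0.5) + (-4.5) = -5

-5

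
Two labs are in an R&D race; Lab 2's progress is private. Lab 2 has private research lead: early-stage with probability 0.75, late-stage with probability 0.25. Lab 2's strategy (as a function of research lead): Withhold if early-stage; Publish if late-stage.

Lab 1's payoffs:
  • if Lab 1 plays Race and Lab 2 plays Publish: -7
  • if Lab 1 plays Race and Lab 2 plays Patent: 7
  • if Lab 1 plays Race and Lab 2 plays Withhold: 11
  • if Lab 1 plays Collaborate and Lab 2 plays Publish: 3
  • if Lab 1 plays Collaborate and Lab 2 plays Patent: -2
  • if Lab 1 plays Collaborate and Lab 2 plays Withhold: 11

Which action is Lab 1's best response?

Collaborate

Compute Lab 1's expected payoff for each action, taking the expectation over Lab 2's type.
E[Race] = 0.75·(11) + 0.25·(-7) = 6.5
E[Collaborate] = 0.75·(11) + 0.25·(3) = 9
Best response: Collaborate (9 is the largest).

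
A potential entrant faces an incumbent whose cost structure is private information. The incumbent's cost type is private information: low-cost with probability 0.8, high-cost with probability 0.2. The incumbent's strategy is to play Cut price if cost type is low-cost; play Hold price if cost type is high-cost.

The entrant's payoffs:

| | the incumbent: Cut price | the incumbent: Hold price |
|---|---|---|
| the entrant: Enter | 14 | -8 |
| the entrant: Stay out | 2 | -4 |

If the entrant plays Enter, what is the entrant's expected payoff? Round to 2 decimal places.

9.60

Take the expectation over the incumbent's cost type, weighting each type's action by its prior probability.
E[Enter] = 0.8·14 + 0.2·(-8) = 11.2 + (-1.6) = 9.6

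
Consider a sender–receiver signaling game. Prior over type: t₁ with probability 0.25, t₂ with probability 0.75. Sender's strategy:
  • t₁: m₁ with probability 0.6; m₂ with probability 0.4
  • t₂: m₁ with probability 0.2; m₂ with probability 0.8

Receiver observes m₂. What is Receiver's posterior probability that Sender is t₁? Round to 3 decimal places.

0.143

P(m₂) = 0.25·0.4 + 0.75·0.8 = 0.7
P(t₁ | m₂) = (0.25·0.4) / 0.7 = 0.1 / 0.7 = 0.142857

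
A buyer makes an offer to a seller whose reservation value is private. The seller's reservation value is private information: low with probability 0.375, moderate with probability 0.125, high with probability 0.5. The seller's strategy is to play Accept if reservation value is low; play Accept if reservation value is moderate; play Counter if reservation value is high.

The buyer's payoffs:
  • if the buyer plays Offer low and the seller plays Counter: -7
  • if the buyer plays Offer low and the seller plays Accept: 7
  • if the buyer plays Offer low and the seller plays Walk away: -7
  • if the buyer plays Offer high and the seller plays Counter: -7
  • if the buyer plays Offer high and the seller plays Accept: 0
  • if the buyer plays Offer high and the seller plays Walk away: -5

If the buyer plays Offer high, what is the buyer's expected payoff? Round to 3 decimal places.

-3.500

E[Offer high] = 0.375·0 + 0.125·0 + 0.5·(-7) = 0 + 0 + (-3.5) = -3.5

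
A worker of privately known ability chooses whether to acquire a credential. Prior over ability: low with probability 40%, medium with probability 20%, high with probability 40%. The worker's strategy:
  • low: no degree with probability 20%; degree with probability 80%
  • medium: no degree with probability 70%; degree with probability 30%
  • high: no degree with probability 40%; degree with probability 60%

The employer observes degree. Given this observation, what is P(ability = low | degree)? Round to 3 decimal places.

0.516

Apply Bayes' rule using the sender's strategy as the likelihood.
P(degree) = 0.4·0.8 + 0.2·0.3 + 0.4·0.6 = 0.62
P(low | degree) = (0.4·0.8) / 0.62 = 0.32 / 0.62 = 0.516129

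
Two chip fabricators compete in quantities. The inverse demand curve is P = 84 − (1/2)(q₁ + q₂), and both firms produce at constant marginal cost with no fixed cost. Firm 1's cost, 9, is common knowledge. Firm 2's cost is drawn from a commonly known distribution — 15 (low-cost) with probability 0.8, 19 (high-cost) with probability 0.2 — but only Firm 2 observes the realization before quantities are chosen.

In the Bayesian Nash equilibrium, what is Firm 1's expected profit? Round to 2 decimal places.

1486.94

Each type of Firm 2 best-responds to q₁; Firm 1 best-responds to the expected q₂ over Firm 2's types.
Firm 2 with cost c maximizes (84 − (1/2)(q₁+q₂) − c)·q₂, giving q₂(c) = (84 − c − (1/2)q₁).
E[c₂] = 0.8·15 + 0.2·19 = 15.8
Firm 1's FOC against E[q₂] yields q₁ = (84 − 2·9 + E[c₂])/(3/2) = (84 − 18 + 15.8)/(3/2) = 54.5333.
E[P] = 84 − (1/2)·(q₁ + E[q₂]) = 36.2667; Firm 1's expected profit = (E[P] − 9)·q₁ = (36.2667 − 9)·54.5333 = 1486.94.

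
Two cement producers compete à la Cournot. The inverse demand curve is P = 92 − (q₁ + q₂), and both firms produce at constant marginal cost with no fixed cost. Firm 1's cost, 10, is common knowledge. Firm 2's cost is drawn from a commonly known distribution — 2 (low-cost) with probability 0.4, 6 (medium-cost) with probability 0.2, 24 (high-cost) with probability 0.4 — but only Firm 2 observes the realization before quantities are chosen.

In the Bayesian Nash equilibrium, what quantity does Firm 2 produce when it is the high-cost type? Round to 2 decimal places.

20.07

Each type of Firm 2 best-responds to q₁; Firm 1 best-responds to the expected q₂ over Firm 2's types.
Firm 2 with cost c maximizes (92 − (q₁+q₂) − c)·q₂, giving q₂(c) = (92 − c − q₁)/2.
E[c₂] = 0.4·2 + 0.2·6 + 0.4·24 = 11.6
Firm 1's FOC against E[q₂] yields q₁ = (92 − 2·10 + E[c₂])/3 = (92 − 20 + 11.6)/3 = 27.8667.
q₂(high-cost) = (92 − 24 − 27.8667)/2 = 20.0667.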